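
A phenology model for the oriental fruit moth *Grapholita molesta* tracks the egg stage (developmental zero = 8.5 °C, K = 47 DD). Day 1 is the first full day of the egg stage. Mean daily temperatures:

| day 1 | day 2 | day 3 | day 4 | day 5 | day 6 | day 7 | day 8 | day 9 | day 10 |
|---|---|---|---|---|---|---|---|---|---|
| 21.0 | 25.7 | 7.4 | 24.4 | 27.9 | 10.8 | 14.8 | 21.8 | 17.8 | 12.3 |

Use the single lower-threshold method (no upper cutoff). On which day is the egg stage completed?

day 5

Daily DD above 8.5 °C: 12.5, 17.2, 0.0, 15.9, 19.4, 2.3, 6.3, 13.3, 9.3, 3.8.
Cumulative: 12.5, 29.7, 29.7, 45.6, 65.0, 67.3, 73.6, 86.9, 96.2, 100.0.
The total first reaches 47 DD on day 5.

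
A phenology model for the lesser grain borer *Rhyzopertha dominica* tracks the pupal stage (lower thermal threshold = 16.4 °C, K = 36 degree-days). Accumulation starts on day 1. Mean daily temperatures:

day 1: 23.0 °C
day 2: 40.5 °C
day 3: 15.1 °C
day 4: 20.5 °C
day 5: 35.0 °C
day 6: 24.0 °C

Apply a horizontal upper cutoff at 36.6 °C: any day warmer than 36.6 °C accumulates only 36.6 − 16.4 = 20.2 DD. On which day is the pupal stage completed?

Daily DD above 16.4 °C (capped at 20.2): 6.6, 20.2, 0.0, 4.1, 18.6, 7.6.
Cumulative: 6.6, 26.8, 26.8, 30.9, 49.5, 57.1.
The total first reaches 36 DD on day 5.

day 5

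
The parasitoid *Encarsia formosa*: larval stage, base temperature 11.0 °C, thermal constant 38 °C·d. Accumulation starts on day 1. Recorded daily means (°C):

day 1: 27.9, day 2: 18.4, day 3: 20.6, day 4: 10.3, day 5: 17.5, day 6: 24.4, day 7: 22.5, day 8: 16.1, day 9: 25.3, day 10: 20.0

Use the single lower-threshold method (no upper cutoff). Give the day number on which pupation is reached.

day 5

Daily DD above 11.0 °C: 16.9, 7.4, 9.6, 0.0, 6.5, 13.4, 11.5, 5.1, 14.3, 9.0.
Cumulative: 16.9, 24.3, 33.9, 33.9, 40.4, 53.8, 65.3, 70.4, 84.7, 93.7.
The total first reaches 38 DD on day 5.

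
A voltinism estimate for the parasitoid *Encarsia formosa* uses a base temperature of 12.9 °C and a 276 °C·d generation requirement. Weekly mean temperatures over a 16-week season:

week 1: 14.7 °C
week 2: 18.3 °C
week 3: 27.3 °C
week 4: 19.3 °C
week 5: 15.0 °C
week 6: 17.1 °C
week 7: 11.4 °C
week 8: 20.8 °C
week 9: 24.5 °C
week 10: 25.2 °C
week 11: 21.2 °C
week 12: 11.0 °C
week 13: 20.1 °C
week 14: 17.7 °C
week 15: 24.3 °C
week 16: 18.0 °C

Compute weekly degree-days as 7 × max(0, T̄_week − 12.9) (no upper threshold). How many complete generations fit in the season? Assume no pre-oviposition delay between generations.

Weekly DD (7 × max(0, T̄ − 12.9)): 12.6, 37.8, 100.8, 44.8, 14.7, 29.4, 0.0, 55.3, 81.2, 86.1, 58.1, 0.0, 50.4, 33.6, 79.8, 35.7.
Season total = 720.3 DD.
Complete generations = ⌊720.3 / 276⌋ = 2.

2 generations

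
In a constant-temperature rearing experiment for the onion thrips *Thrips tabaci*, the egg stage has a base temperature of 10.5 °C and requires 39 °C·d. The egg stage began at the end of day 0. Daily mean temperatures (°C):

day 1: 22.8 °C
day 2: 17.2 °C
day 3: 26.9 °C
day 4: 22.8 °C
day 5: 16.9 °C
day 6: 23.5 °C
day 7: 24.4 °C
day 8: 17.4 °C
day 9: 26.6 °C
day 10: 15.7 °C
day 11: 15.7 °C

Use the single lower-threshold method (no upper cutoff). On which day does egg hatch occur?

Daily DD above 10.5 °C: 12.3, 6.7, 16.4, 12.3, 6.4, 13.0, 13.9, 6.9, 16.1, 5.2, 5.2.
Cumulative: 12.3, 19.0, 35.4, 47.7, 54.1, 67.1, 81.0, 87.9, 104.0, 109.2, 114.4.
The total first reaches 39 DD on day 4.

day 4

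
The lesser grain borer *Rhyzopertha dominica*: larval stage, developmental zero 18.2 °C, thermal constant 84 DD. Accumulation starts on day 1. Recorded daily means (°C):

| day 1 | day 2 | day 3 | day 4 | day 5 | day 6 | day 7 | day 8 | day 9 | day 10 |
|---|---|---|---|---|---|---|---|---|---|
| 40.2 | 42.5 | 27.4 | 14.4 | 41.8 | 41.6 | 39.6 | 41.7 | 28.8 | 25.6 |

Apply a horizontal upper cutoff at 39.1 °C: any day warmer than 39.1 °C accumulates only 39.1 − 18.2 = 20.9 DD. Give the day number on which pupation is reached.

Daily DD above 18.2 °C (capped at 20.9): 20.9, 20.9, 9.2, 0.0, 20.9, 20.9, 20.9, 20.9, 10.6, 7.4.
Cumulative: 20.9, 41.8, 51.0, 51.0, 71.9, 92.8, 113.7, 134.6, 145.2, 152.6.
The total first reaches 84 DD on day 6.

day 6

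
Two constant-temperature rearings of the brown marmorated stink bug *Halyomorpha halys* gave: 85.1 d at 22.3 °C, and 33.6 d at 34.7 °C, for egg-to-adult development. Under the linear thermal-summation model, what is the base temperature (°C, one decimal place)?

Under the model K = D·(T − T_b), so D₁·(T₁ − T_b) = D₂·(T₂ − T_b).
85.1·(22.3 − T_b) = 33.6·(34.7 − T_b)
T_b = (85.1·22.3 − 33.6·34.7) / (85.1 − 33.6) = 731.81 / 51.5 = 14.210 °C ≈ 14.2 °C.

14.2 °C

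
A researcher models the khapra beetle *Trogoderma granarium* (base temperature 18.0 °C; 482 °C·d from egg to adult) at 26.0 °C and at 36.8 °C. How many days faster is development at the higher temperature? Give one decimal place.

34.6 days

At 26.0 °C: 482 / (26.0 − 18.0) = 482 / 8.0 = 60.250 d.
At 36.8 °C: 482 / (36.8 − 18.0) = 482 / 18.8 = 25.638 d.
Difference = |60.250 − 25.638| = 34.612 ≈ 34.6 days.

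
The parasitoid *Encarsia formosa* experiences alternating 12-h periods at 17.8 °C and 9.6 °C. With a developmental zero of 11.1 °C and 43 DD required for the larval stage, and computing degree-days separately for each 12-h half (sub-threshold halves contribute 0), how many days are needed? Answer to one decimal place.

12.8 days

Day half: max(0, 17.8 − 11.1) × 0.5 = 6.7 × 0.5 = 3.35 DD.
Night half: max(0, 9.6 − 11.1) × 0.5 = 0.0 × 0.5 = 0.00 DD.
Per 24 h: 3.35 DD/day.
Duration = 43 / 3.35 = 12.836 ≈ 12.8 days.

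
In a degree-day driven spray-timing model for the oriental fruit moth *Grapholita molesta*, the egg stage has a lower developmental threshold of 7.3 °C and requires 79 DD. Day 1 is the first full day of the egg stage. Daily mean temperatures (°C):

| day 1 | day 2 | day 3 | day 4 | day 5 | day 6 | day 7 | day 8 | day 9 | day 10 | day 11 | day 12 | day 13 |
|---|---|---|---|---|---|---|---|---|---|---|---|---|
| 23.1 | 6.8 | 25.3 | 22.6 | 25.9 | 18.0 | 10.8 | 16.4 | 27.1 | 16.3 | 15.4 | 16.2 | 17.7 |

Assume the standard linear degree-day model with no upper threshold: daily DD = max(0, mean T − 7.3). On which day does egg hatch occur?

Daily DD above 7.3 °C: 15.8, 0.0, 18.0, 15.3, 18.6, 10.7, 3.5, 9.1, 19.8, 9.0, 8.1, 8.9, 10.4.
Cumulative: 15.8, 15.8, 33.8, 49.1, 67.7, 78.4, 81.9, 91.0, 110.8, 119.8, 127.9, 136.8, 147.2.
The total first reaches 79 DD on day 7.

day 7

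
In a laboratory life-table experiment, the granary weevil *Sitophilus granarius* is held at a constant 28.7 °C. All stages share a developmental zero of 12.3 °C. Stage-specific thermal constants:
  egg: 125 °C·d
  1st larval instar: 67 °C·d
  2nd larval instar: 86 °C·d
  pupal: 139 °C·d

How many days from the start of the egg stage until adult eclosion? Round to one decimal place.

25.4 days

Daily accumulation at 28.7 °C = 28.7 − 12.3 = 16.4 DD/day.
Total K = 125 + 67 + 86 + 139 = 417 DD.
Total duration = 417 / 16.4 = 25.427 ≈ 25.4 days.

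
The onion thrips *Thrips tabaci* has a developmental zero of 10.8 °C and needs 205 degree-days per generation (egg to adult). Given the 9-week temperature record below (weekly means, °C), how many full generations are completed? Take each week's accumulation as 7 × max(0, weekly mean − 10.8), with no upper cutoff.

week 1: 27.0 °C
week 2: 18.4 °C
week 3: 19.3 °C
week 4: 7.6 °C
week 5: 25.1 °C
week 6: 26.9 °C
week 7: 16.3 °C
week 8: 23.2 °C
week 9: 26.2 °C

3 generations

Weekly DD (7 × max(0, T̄ − 10.8)): 113.4, 53.2, 59.5, 0.0, 100.1, 112.7, 38.5, 86.8, 107.8.
Season total = 672.0 DD.
Complete generations = ⌊672.0 / 205⌋ = 3.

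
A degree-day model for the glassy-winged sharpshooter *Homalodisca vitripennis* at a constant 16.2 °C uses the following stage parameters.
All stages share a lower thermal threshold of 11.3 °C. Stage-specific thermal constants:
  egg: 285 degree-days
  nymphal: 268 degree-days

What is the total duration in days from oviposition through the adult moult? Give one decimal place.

Daily accumulation at 16.2 °C = 16.2 − 11.3 = 4.9 DD/day.
Total K = 285 + 268 = 553 DD.
Total duration = 553 / 4.9 = 112.857 ≈ 112.9 days.

112.9 days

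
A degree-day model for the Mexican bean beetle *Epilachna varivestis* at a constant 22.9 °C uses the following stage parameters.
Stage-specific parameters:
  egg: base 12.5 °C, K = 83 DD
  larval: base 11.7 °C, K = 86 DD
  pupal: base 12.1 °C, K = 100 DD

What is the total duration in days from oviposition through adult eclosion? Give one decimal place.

24.9 days

egg: 83 / (22.9 − 12.5) = 83 / 10.4 = 7.981 d.
larval: 86 / (22.9 − 11.7) = 86 / 11.2 = 7.679 d.
pupal: 100 / (22.9 − 12.1) = 100 / 10.8 = 9.259 d.
Sum = 24.919 ≈ 24.9 days.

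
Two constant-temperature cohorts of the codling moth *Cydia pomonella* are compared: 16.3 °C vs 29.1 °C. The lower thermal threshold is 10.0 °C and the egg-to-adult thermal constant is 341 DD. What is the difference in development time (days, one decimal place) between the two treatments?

At 16.3 °C: 341 / (16.3 − 10.0) = 341 / 6.3 = 54.127 d.
At 29.1 °C: 341 / (29.1 − 10.0) = 341 / 19.1 = 17.853 d.
Difference = |54.127 − 17.853| = 36.274 ≈ 36.3 days.

36.3 days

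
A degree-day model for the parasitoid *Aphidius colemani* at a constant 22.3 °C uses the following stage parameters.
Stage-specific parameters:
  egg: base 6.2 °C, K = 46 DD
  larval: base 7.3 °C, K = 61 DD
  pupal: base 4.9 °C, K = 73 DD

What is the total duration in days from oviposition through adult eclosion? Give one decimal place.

11.1 days

egg: 46 / (22.3 − 6.2) = 46 / 16.1 = 2.857 d.
larval: 61 / (22.3 − 7.3) = 61 / 15.0 = 4.067 d.
pupal: 73 / (22.3 − 4.9) = 73 / 17.4 = 4.195 d.
Sum = 11.119 ≈ 11.1 days.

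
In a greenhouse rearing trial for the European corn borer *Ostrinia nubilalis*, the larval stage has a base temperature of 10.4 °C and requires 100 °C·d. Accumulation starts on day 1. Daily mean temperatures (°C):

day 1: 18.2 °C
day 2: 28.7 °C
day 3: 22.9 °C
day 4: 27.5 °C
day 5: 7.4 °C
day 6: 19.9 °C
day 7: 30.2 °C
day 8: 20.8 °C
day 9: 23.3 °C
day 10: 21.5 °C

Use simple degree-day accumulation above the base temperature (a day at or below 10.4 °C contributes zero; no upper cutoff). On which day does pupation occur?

day 9

Daily DD above 10.4 °C: 7.8, 18.3, 12.5, 17.1, 0.0, 9.5, 19.8, 10.4, 12.9, 11.1.
Cumulative: 7.8, 26.1, 38.6, 55.7, 55.7, 65.2, 85.0, 95.4, 108.3, 119.4.
The total first reaches 100 DD on day 9.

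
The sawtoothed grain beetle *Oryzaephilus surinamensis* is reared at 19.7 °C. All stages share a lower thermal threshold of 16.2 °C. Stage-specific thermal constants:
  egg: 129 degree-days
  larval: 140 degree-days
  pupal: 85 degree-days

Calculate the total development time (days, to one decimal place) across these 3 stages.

Daily accumulation at 19.7 °C = 19.7 − 16.2 = 3.5 DD/day.
Total K = 129 + 140 + 85 = 354 DD.
Total duration = 354 / 3.5 = 101.143 ≈ 101.1 days.

101.1 days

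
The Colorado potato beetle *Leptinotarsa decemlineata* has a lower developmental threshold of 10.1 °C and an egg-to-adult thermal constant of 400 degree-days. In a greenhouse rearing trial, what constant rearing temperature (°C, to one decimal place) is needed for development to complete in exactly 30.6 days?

23.2 °C

Required daily accumulation = 400 / 30.6 = 13.072 DD/day.
T = T_base + 13.072 = 10.1 + 13.072 = 23.172 ≈ 23.2 °C.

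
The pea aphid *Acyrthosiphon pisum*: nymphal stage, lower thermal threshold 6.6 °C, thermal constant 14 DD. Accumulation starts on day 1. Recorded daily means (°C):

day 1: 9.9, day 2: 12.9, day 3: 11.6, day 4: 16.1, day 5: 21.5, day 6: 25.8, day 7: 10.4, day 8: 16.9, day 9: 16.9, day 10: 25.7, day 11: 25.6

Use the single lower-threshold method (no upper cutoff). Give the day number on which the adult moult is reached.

Daily DD above 6.6 °C: 3.3, 6.3, 5.0, 9.5, 14.9, 19.2, 3.8, 10.3, 10.3, 19.1, 19.0.
Cumulative: 3.3, 9.6, 14.6, 24.1, 39.0, 58.2, 62.0, 72.3, 82.6, 101.7, 120.7.
The total first reaches 14 DD on day 3.

day 3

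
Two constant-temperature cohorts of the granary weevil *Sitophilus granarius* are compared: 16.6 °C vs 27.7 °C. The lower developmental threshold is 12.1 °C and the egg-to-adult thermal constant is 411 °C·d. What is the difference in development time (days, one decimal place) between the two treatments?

At 16.6 °C: 411 / (16.6 − 12.1) = 411 / 4.5 = 91.333 d.
At 27.7 °C: 411 / (27.7 − 12.1) = 411 / 15.6 = 26.346 d.
Difference = |91.333 − 26.346| = 64.987 ≈ 65.0 days.

65.0 days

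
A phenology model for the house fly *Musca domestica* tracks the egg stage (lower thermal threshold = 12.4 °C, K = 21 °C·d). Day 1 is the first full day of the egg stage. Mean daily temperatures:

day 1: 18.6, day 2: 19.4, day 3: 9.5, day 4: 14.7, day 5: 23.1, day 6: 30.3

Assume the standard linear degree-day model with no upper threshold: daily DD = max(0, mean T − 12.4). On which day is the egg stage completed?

Daily DD above 12.4 °C: 6.2, 7.0, 0.0, 2.3, 10.7, 17.9.
Cumulative: 6.2, 13.2, 13.2, 15.5, 26.2, 44.1.
The total first reaches 21 DD on day 5.

day 5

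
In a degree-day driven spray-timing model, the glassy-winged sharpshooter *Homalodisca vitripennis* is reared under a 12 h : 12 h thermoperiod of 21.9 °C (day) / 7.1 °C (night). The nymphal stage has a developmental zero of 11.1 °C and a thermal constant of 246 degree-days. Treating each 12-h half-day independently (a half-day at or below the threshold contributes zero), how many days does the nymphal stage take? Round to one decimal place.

45.6 days

Day half: max(0, 21.9 − 11.1) × 0.5 = 10.8 × 0.5 = 5.40 DD.
Night half: max(0, 7.1 − 11.1) × 0.5 = 0.0 × 0.5 = 0.00 DD.
Per 24 h: 5.40 DD/day.
Duration = 246 / 5.40 = 45.556 ≈ 45.6 days.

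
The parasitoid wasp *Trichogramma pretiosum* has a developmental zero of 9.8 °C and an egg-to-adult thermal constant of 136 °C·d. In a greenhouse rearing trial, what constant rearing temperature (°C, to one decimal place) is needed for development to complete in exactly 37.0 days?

Required daily accumulation = 136 / 37.0 = 3.676 DD/day.
T = T_base + 3.676 = 9.8 + 3.676 = 13.476 ≈ 13.5 °C.

13.5 °C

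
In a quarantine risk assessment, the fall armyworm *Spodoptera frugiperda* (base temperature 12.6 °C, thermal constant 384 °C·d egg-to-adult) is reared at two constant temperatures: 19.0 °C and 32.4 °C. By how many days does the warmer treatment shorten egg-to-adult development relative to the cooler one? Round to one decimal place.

40.6 days

At 19.0 °C: 384 / (19.0 − 12.6) = 384 / 6.4 = 60.000 d.
At 32.4 °C: 384 / (32.4 − 12.6) = 384 / 19.8 = 19.394 d.
Difference = |60.000 − 19.394| = 40.606 ≈ 40.6 days.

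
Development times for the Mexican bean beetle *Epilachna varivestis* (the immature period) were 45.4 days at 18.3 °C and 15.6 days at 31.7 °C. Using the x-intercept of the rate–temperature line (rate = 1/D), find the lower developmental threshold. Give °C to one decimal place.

Under the model K = D·(T − T_b), so D₁·(T₁ − T_b) = D₂·(T₂ − T_b).
45.4·(18.3 − T_b) = 15.6·(31.7 − T_b)
T_b = (45.4·18.3 − 15.6·31.7) / (45.4 − 15.6) = 336.30 / 29.8 = 11.285 °C ≈ 11.3 °C.

11.3 °C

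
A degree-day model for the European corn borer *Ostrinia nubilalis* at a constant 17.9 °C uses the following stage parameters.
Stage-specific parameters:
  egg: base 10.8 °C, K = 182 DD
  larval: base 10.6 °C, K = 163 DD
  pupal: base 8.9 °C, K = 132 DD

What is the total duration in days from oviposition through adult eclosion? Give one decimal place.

62.6 days

egg: 182 / (17.9 − 10.8) = 182 / 7.1 = 25.634 d.
larval: 163 / (17.9 − 10.6) = 163 / 7.3 = 22.329 d.
pupal: 132 / (17.9 − 8.9) = 132 / 9.0 = 14.667 d.
Sum = 62.629 ≈ 62.6 days.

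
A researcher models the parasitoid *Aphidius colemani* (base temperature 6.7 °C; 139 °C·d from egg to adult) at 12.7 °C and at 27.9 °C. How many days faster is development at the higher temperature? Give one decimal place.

16.6 days

At 12.7 °C: 139 / (12.7 − 6.7) = 139 / 6.0 = 23.167 d.
At 27.9 °C: 139 / (27.9 − 6.7) = 139 / 21.2 = 6.557 d.
Difference = |23.167 − 6.557| = 16.610 ≈ 16.6 days.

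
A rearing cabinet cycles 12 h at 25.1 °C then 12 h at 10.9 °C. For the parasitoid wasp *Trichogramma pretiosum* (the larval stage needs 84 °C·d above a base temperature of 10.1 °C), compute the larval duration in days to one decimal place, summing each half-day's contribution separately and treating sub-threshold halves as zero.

Day half: max(0, 25.1 − 10.1) × 0.5 = 15.0 × 0.5 = 7.50 DD.
Night half: max(0, 10.9 − 10.1) × 0.5 = 0.8 × 0.5 = 0.40 DD.
Per 24 h: 7.90 DD/day.
Duration = 84 / 7.90 = 10.633 ≈ 10.6 days.

10.6 days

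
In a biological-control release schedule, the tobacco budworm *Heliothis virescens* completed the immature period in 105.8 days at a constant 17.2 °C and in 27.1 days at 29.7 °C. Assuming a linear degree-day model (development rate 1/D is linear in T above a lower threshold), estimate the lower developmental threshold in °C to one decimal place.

Linear rate model ⇒ the product D·(T − T_b) is constant across temperatures.
105.8·(17.2 − T_b) = 27.1·(29.7 − T_b)
T_b = (105.8·17.2 − 27.1·29.7) / (105.8 − 27.1) = 1014.89 / 78.7 = 12.896 °C ≈ 12.9 °C.

12.9 °C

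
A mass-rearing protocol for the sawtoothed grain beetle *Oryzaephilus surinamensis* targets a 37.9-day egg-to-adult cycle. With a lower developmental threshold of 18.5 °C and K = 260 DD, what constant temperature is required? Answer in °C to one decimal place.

Required daily accumulation = 260 / 37.9 = 6.860 DD/day.
T = T_base + 6.860 = 18.5 + 6.860 = 25.360 ≈ 25.4 °C.

25.4 °C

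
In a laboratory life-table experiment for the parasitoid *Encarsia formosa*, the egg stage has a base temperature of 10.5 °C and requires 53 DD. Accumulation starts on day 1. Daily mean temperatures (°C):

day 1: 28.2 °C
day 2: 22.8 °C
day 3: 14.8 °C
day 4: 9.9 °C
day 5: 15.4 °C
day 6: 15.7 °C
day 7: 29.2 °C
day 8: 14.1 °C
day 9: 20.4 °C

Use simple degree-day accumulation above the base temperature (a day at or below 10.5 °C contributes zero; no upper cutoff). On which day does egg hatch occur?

Daily DD above 10.5 °C: 17.7, 12.3, 4.3, 0.0, 4.9, 5.2, 18.7, 3.6, 9.9.
Cumulative: 17.7, 30.0, 34.3, 34.3, 39.2, 44.4, 63.1, 66.7, 76.6.
The total first reaches 53 DD on day 7.

day 7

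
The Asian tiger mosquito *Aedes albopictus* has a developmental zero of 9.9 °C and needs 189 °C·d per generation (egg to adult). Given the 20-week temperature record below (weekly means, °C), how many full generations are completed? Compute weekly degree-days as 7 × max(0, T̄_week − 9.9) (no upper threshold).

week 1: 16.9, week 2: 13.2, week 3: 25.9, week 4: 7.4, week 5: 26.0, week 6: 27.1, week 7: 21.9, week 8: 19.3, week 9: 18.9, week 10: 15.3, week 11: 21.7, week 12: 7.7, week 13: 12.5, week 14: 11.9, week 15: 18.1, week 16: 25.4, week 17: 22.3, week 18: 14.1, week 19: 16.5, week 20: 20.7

Weekly DD (7 × max(0, T̄ − 9.9)): 49.0, 23.1, 112.0, 0.0, 112.7, 120.4, 84.0, 65.8, 63.0, 37.8, 82.6, 0.0, 18.2, 14.0, 57.4, 108.5, 86.8, 29.4, 46.2, 75.6.
Season total = 1186.5 DD.
Complete generations = ⌊1186.5 / 189⌋ = 6.

6 generations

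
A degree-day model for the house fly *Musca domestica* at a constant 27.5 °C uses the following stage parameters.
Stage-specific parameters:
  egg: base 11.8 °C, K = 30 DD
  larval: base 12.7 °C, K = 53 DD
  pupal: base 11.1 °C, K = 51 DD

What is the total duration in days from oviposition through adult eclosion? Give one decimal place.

8.6 days

egg: 30 / (27.5 − 11.8) = 30 / 15.7 = 1.911 d.
larval: 53 / (27.5 − 12.7) = 53 / 14.8 = 3.581 d.
pupal: 51 / (27.5 − 11.1) = 51 / 16.4 = 3.110 d.
Sum = 8.602 ≈ 8.6 days.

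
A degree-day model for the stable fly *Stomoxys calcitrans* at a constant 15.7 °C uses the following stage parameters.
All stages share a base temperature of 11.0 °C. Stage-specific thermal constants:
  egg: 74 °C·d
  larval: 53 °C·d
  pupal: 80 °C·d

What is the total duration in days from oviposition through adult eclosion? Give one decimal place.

Daily accumulation at 15.7 °C = 15.7 − 11.0 = 4.7 DD/day.
Total K = 74 + 53 + 80 = 207 DD.
Total duration = 207 / 4.7 = 44.043 ≈ 44.0 days.

44.0 days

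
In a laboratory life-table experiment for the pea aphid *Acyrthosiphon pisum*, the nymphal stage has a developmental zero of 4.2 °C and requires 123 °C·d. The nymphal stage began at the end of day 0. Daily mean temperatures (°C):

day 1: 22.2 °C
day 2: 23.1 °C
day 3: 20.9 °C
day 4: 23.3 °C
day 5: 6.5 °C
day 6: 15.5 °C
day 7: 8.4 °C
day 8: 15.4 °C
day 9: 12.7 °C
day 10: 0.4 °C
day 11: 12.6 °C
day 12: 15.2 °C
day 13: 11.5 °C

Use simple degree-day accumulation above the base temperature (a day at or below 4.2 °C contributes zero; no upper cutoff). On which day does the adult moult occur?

Daily DD above 4.2 °C: 18.0, 18.9, 16.7, 19.1, 2.3, 11.3, 4.2, 11.2, 8.5, 0.0, 8.4, 11.0, 7.3.
Cumulative: 18.0, 36.9, 53.6, 72.7, 75.0, 86.3, 90.5, 101.7, 110.2, 110.2, 118.6, 129.6, 136.9.
The total first reaches 123 DD on day 12.

day 12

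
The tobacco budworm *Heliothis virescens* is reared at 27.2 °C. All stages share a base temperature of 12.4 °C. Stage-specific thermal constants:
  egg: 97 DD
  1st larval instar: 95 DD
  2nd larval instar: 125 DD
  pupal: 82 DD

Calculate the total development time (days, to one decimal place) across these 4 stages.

27.0 days

Daily accumulation at 27.2 °C = 27.2 − 12.4 = 14.8 DD/day.
Total K = 97 + 95 + 125 + 82 = 399 DD.
Total duration = 399 / 14.8 = 26.959 ≈ 27.0 days.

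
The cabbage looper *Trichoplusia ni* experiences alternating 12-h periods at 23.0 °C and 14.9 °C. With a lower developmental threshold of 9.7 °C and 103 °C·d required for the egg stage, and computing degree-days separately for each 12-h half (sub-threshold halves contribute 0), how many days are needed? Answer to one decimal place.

Day half: max(0, 23.0 − 9.7) × 0.5 = 13.3 × 0.5 = 6.65 DD.
Night half: max(0, 14.9 − 9.7) × 0.5 = 5.2 × 0.5 = 2.60 DD.
Per 24 h: 9.25 DD/day.
Duration = 103 / 9.25 = 11.135 ≈ 11.1 days.

11.1 days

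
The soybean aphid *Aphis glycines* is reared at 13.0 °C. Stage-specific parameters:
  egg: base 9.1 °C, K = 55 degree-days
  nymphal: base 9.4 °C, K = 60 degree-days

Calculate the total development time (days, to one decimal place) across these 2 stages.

30.8 days

egg: 55 / (13.0 − 9.1) = 55 / 3.9 = 14.103 d.
nymphal: 60 / (13.0 − 9.4) = 60 / 3.6 = 16.667 d.
Sum = 30.769 ≈ 30.8 days.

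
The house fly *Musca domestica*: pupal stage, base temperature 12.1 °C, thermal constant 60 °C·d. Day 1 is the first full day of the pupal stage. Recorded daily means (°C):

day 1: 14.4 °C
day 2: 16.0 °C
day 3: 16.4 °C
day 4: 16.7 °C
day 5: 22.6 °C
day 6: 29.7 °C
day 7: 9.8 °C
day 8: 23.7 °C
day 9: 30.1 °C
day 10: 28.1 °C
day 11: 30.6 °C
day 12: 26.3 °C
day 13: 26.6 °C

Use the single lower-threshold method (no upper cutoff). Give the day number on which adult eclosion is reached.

Daily DD above 12.1 °C: 2.3, 3.9, 4.3, 4.6, 10.5, 17.6, 0.0, 11.6, 18.0, 16.0, 18.5, 14.2, 14.5.
Cumulative: 2.3, 6.2, 10.5, 15.1, 25.6, 43.2, 43.2, 54.8, 72.8, 88.8, 107.3, 121.5, 136.0.
The total first reaches 60 DD on day 9.

day 9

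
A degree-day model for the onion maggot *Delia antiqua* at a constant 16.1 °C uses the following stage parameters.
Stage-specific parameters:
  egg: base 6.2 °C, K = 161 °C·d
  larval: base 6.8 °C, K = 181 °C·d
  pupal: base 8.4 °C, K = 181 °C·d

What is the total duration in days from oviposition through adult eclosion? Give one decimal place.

59.2 days

egg: 161 / (16.1 − 6.2) = 161 / 9.9 = 16.263 d.
larval: 181 / (16.1 − 6.8) = 181 / 9.3 = 19.462 d.
pupal: 181 / (16.1 − 8.4) = 181 / 7.7 = 23.506 d.
Sum = 59.231 ≈ 59.2 days.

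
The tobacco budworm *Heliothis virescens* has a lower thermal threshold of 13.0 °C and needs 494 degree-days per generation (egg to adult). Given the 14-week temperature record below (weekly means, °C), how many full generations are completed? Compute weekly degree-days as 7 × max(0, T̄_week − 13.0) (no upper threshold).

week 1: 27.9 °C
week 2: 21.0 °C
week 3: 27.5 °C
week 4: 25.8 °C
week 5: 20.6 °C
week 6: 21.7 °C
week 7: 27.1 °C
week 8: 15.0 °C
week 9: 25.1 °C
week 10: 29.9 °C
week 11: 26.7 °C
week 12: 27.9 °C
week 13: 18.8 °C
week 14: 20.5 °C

2 generations

Weekly DD (7 × max(0, T̄ − 13.0)): 104.3, 56.0, 101.5, 89.6, 53.2, 60.9, 98.7, 14.0, 84.7, 118.3, 95.9, 104.3, 40.6, 52.5.
Season total = 1074.5 DD.
Complete generations = ⌊1074.5 / 494⌋ = 2.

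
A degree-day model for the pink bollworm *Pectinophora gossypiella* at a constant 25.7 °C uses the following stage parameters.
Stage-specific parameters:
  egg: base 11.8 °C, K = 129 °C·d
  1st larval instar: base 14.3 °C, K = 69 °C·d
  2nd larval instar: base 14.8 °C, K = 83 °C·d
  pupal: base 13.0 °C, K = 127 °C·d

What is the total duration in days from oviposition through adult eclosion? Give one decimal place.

egg: 129 / (25.7 − 11.8) = 129 / 13.9 = 9.281 d.
1st larval instar: 69 / (25.7 − 14.3) = 69 / 11.4 = 6.053 d.
2nd larval instar: 83 / (25.7 − 14.8) = 83 / 10.9 = 7.615 d.
pupal: 127 / (25.7 − 13.0) = 127 / 12.7 = 10.000 d.
Sum = 32.948 ≈ 32.9 days.

32.9 days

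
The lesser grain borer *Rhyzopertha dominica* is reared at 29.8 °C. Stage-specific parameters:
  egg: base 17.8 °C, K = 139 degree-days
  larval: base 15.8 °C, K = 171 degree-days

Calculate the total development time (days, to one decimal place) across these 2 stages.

23.8 days

egg: 139 / (29.8 − 17.8) = 139 / 12.0 = 11.583 d.
larval: 171 / (29.8 − 15.8) = 171 / 14.0 = 12.214 d.
Sum = 23.798 ≈ 23.8 days.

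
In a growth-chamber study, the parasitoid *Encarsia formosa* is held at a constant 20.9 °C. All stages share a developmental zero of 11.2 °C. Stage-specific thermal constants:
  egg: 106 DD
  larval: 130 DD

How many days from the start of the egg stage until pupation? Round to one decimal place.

Daily accumulation at 20.9 °C = 20.9 − 11.2 = 9.7 DD/day.
Total K = 106 + 130 = 236 DD.
Total duration = 236 / 9.7 = 24.330 ≈ 24.3 days.

24.3 days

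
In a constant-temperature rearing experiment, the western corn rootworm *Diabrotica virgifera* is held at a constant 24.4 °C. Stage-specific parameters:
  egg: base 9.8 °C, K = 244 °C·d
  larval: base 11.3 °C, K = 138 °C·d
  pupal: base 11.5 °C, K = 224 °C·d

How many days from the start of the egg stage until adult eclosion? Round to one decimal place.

egg: 244 / (24.4 − 9.8) = 244 / 14.6 = 16.712 d.
larval: 138 / (24.4 − 11.3) = 138 / 13.1 = 10.534 d.
pupal: 224 / (24.4 − 11.5) = 224 / 12.9 = 17.364 d.
Sum = 44.611 ≈ 44.6 days.

44.6 days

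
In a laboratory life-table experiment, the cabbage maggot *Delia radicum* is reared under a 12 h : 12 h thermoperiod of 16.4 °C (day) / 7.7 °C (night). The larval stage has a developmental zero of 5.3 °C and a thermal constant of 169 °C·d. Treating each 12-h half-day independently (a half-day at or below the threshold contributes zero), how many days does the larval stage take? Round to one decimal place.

Day half: max(0, 16.4 − 5.3) × 0.5 = 11.1 × 0.5 = 5.55 DD.
Night half: max(0, 7.7 − 5.3) × 0.5 = 2.4 × 0.5 = 1.20 DD.
Per 24 h: 6.75 DD/day.
Duration = 169 / 6.75 = 25.037 ≈ 25.0 days.

25.0 days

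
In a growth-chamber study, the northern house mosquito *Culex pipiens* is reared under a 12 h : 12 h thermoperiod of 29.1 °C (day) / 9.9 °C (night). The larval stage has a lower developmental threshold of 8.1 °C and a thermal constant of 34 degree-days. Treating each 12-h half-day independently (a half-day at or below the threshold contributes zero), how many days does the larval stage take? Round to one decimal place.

3.0 days

Day half: max(0, 29.1 − 8.1) × 0.5 = 21.0 × 0.5 = 10.50 DD.
Night half: max(0, 9.9 − 8.1) × 0.5 = 1.8 × 0.5 = 0.90 DD.
Per 24 h: 11.40 DD/day.
Duration = 34 / 11.40 = 2.982 ≈ 3.0 days.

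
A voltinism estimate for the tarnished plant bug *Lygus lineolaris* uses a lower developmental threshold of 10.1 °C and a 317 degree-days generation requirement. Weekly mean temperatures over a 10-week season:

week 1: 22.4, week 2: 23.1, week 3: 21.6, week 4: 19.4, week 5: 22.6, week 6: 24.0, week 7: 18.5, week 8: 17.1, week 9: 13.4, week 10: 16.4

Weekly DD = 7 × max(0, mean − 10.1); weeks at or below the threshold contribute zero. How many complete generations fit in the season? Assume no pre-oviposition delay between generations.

Weekly DD (7 × max(0, T̄ − 10.1)): 86.1, 91.0, 80.5, 65.1, 87.5, 97.3, 58.8, 49.0, 23.1, 44.1.
Season total = 682.5 DD.
Complete generations = ⌊682.5 / 317⌋ = 2.

2 generations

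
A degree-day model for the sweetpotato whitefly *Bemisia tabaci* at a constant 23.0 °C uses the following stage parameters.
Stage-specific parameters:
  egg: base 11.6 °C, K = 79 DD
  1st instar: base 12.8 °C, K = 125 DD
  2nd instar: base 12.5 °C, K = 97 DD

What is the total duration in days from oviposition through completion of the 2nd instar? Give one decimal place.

egg: 79 / (23.0 − 11.6) = 79 / 11.4 = 6.930 d.
1st instar: 125 / (23.0 − 12.8) = 125 / 10.2 = 12.255 d.
2nd instar: 97 / (23.0 − 12.5) = 97 / 10.5 = 9.238 d.
Sum = 28.423 ≈ 28.4 days.

28.4 days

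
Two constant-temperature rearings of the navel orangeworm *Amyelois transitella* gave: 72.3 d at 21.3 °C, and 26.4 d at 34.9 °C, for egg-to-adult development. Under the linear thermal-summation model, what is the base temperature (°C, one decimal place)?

13.5 °C

Linear rate model ⇒ the product D·(T − T_b) is constant across temperatures.
72.3·(21.3 − T_b) = 26.4·(34.9 − T_b)
T_b = (72.3·21.3 − 26.4·34.9) / (72.3 − 26.4) = 618.63 / 45.9 = 13.478 °C ≈ 13.5 °C.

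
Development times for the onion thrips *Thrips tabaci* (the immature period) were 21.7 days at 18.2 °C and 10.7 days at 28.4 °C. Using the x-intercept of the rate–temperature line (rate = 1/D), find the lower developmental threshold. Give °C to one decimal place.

Linear rate model ⇒ the product D·(T − T_b) is constant across temperatures.
21.7·(18.2 − T_b) = 10.7·(28.4 − T_b)
T_b = (21.7·18.2 − 10.7·28.4) / (21.7 − 10.7) = 91.06 / 11.0 = 8.278 °C ≈ 8.3 °C.

8.3 °C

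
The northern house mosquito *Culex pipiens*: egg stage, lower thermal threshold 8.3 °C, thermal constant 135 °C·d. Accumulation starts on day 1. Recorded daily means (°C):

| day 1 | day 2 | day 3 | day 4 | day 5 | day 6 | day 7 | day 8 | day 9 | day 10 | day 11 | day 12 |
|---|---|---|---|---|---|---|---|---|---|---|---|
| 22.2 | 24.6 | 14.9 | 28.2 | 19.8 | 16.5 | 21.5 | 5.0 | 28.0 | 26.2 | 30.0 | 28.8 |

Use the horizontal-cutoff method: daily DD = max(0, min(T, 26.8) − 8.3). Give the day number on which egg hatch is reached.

day 11

Daily DD above 8.3 °C (capped at 18.5): 13.9, 16.3, 6.6, 18.5, 11.5, 8.2, 13.2, 0.0, 18.5, 17.9, 18.5, 18.5.
Cumulative: 13.9, 30.2, 36.8, 55.3, 66.8, 75.0, 88.2, 88.2, 106.7, 124.6, 143.1, 161.6.
The total first reaches 135 DD on day 11.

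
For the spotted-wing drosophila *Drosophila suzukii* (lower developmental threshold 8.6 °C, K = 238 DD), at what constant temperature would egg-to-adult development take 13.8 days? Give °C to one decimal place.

Required daily accumulation = 238 / 13.8 = 17.246 DD/day.
T = T_base + 17.246 = 8.6 + 17.246 = 25.846 ≈ 25.8 °C.

25.8 °C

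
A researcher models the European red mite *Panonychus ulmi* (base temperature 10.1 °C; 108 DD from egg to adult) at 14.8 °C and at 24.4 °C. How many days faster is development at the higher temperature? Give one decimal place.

At 14.8 °C: 108 / (14.8 − 10.1) = 108 / 4.7 = 22.979 d.
At 24.4 °C: 108 / (24.4 − 10.1) = 108 / 14.3 = 7.552 d.
Difference = |22.979 − 7.552| = 15.426 ≈ 15.4 days.

15.4 days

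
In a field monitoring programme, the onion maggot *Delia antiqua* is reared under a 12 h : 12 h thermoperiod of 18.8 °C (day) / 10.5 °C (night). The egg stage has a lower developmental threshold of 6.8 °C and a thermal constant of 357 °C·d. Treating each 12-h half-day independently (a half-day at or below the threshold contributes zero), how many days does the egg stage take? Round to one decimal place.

Day half: max(0, 18.8 − 6.8) × 0.5 = 12.0 × 0.5 = 6.00 DD.
Night half: max(0, 10.5 − 6.8) × 0.5 = 3.7 × 0.5 = 1.85 DD.
Per 24 h: 7.85 DD/day.
Duration = 357 / 7.85 = 45.478 ≈ 45.5 days.

45.5 days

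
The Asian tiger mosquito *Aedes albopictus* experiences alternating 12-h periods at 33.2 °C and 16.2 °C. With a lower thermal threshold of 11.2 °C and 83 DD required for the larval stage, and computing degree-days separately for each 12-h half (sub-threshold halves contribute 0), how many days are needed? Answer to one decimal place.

Day half: max(0, 33.2 − 11.2) × 0.5 = 22.0 × 0.5 = 11.00 DD.
Night half: max(0, 16.2 − 11.2) × 0.5 = 5.0 × 0.5 = 2.50 DD.
Per 24 h: 13.50 DD/day.
Duration = 83 / 13.50 = 6.148 ≈ 6.1 days.

6.1 days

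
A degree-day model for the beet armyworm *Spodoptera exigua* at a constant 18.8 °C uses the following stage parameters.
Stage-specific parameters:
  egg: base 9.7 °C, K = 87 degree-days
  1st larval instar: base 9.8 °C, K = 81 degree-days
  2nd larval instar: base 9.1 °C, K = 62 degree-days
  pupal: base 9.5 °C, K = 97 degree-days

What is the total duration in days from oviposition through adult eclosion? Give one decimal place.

35.4 days

egg: 87 / (18.8 − 9.7) = 87 / 9.1 = 9.560 d.
1st larval instar: 81 / (18.8 − 9.8) = 81 / 9.0 = 9.000 d.
2nd larval instar: 62 / (18.8 − 9.1) = 62 / 9.7 = 6.392 d.
pupal: 97 / (18.8 − 9.5) = 97 / 9.3 = 10.430 d.
Sum = 35.382 ≈ 35.4 days.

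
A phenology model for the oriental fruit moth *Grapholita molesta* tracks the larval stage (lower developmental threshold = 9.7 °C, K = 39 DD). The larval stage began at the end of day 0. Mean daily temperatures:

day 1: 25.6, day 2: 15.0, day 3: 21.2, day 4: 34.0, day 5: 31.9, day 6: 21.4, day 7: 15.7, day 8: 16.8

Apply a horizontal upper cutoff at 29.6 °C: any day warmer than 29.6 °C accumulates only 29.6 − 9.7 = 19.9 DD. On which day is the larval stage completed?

Daily DD above 9.7 °C (capped at 19.9): 15.9, 5.3, 11.5, 19.9, 19.9, 11.7, 6.0, 7.1.
Cumulative: 15.9, 21.2, 32.7, 52.6, 72.5, 84.2, 90.2, 97.3.
The total first reaches 39 DD on day 4.

day 4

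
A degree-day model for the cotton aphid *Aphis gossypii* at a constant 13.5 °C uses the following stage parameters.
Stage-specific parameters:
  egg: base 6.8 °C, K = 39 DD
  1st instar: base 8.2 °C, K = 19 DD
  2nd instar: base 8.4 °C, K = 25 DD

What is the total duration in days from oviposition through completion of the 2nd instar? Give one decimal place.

14.3 days

egg: 39 / (13.5 − 6.8) = 39 / 6.7 = 5.821 d.
1st instar: 19 / (13.5 − 8.2) = 19 / 5.3 = 3.585 d.
2nd instar: 25 / (13.5 − 8.4) = 25 / 5.1 = 4.902 d.
Sum = 14.308 ≈ 14.3 days.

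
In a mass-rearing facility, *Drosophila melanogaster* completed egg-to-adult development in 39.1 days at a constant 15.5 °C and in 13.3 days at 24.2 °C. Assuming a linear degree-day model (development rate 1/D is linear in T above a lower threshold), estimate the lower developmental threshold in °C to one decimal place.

11.0 °C

Equal thermal constants: D₁(T₁ − T_b) = D₂(T₂ − T_b).
39.1·(15.5 − T_b) = 13.3·(24.2 − T_b)
T_b = (39.1·15.5 − 13.3·24.2) / (39.1 − 13.3) = 284.19 / 25.8 = 11.015 °C ≈ 11.0 °C.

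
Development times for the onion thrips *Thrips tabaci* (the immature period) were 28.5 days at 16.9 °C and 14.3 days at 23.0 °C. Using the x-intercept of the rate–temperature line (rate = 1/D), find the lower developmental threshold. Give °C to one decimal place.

10.8 °C

Linear rate model ⇒ the product D·(T − T_b) is constant across temperatures.
28.5·(16.9 − T_b) = 14.3·(23.0 − T_b)
T_b = (28.5·16.9 − 14.3·23.0) / (28.5 − 14.3) = 152.75 / 14.2 = 10.757 °C ≈ 10.8 °C.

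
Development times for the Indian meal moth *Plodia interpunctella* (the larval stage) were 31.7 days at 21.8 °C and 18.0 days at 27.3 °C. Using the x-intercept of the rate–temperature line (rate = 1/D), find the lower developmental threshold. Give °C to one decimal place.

14.6 °C

Linear rate model ⇒ the product D·(T − T_b) is constant across temperatures.
31.7·(21.8 − T_b) = 18.0·(27.3 − T_b)
T_b = (31.7·21.8 − 18.0·27.3) / (31.7 − 18.0) = 199.66 / 13.7 = 14.574 °C ≈ 14.6 °C.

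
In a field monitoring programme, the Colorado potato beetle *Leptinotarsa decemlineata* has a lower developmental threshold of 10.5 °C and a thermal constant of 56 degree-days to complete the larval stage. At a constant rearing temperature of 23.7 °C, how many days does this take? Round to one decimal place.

Daily accumulation = 23.7 − 10.5 = 13.2 DD/day.
Duration = 56 / 13.2 = 4.242 ≈ 4.2 days.

4.2 days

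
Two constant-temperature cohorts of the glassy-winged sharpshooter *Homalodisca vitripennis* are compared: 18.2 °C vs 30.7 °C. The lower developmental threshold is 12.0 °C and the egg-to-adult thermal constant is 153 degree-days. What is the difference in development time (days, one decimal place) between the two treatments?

16.5 days

At 18.2 °C: 153 / (18.2 − 12.0) = 153 / 6.2 = 24.677 d.
At 30.7 °C: 153 / (30.7 − 12.0) = 153 / 18.7 = 8.182 d.
Difference = |24.677 − 8.182| = 16.496 ≈ 16.5 days.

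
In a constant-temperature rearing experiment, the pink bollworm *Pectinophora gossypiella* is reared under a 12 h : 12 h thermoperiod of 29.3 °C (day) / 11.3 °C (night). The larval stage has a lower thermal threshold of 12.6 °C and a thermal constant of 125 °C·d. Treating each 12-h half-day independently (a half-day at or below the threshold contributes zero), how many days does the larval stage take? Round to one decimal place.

Day half: max(0, 29.3 − 12.6) × 0.5 = 16.7 × 0.5 = 8.35 DD.
Night half: max(0, 11.3 − 12.6) × 0.5 = 0.0 × 0.5 = 0.00 DD.
Per 24 h: 8.35 DD/day.
Duration = 125 / 8.35 = 14.970 ≈ 15.0 days.

15.0 days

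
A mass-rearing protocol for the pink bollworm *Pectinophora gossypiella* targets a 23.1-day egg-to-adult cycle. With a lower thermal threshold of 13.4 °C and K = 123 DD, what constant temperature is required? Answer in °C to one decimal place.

18.7 °C

Required daily accumulation = 123 / 23.1 = 5.325 DD/day.
T = T_base + 5.325 = 13.4 + 5.325 = 18.725 ≈ 18.7 °C.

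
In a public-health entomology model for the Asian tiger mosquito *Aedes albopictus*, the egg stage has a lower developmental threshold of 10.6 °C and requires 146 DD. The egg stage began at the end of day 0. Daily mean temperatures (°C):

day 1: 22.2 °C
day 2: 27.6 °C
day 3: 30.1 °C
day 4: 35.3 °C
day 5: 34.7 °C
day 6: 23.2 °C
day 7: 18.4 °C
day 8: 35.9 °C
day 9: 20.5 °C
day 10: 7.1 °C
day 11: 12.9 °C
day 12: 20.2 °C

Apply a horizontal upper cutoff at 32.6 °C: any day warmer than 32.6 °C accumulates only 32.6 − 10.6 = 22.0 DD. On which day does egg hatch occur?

Daily DD above 10.6 °C (capped at 22.0): 11.6, 17.0, 19.5, 22.0, 22.0, 12.6, 7.8, 22.0, 9.9, 0.0, 2.3, 9.6.
Cumulative: 11.6, 28.6, 48.1, 70.1, 92.1, 104.7, 112.5, 134.5, 144.4, 144.4, 146.7, 156.3.
The total first reaches 146 DD on day 11.

day 11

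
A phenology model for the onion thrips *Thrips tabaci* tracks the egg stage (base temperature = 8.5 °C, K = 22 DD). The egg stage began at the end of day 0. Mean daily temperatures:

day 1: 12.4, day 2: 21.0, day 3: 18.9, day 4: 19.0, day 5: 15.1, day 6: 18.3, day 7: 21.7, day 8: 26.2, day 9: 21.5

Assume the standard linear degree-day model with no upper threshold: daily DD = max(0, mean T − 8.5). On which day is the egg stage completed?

Daily DD above 8.5 °C: 3.9, 12.5, 10.4, 10.5, 6.6, 9.8, 13.2, 17.7, 13.0.
Cumulative: 3.9, 16.4, 26.8, 37.3, 43.9, 53.7, 66.9, 84.6, 97.6.
The total first reaches 22 DD on day 3.

day 3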